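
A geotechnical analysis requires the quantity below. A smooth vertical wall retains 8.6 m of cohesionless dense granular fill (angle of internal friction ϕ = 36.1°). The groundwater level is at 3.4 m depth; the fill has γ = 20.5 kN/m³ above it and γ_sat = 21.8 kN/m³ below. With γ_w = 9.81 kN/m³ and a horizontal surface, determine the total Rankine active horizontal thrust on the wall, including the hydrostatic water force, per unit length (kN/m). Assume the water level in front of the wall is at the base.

299 kN/m

K_a = tan²(45° − φ/2) = 0.2585.
γ' = 21.8 − 9.81 = 11.99 kN/m³. Depth below WT = 5.2 m.
σ'_h at WT = K_a γ d_w = 18.02 kPa; at base = 18.02 + K_a γ' × 5.2 = 34.13 kPa.
P₁ (0–3.4 m) = ½×18.02×3.4 = 30.63. P₂ (3.4–8.6 m) = ½(18.02+34.13)×5.2 = 135.6.
P_w = ½ γ_w h₂² = 0.5×9.81×5.2² = 132.6. Total = 30.63+135.6+132.6 = 298.9 kN/m.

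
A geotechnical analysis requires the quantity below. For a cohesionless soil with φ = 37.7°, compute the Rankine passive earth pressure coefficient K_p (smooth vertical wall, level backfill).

4.15

K_p = (1 + sin φ)/(1 − sin φ) = tan²(45° + 37.7°/2) = 4.148.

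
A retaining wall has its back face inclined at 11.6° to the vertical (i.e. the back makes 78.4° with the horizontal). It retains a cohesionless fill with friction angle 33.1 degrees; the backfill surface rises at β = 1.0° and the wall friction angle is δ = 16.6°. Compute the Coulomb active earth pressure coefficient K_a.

0.361

K_a = sin²(α+φ) / [sin²α · sin(α−δ) · (1 + √{sin(φ+δ)sin(φ−β) / (sin(α−δ)sin(α+β))})²].
With α = 78.4°, φ = 33.1°, δ = 16.6°, β = 1.0°: K_a = 0.3610.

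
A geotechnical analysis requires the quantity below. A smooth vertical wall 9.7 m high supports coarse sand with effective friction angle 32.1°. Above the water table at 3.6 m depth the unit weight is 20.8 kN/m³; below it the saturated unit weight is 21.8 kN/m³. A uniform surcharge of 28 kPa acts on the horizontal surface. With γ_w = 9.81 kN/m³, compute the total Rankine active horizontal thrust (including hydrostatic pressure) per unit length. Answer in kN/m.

515 kN/m

K_a = tan²(45° − φ/2) = 0.3060.
γ' = 21.8 − 9.81 = 11.99 kN/m³. h₂ = H − d_w = 6.1 m.
σ'_h: at surface K_a·q = 8.568; at WT K_a(q+γd_w) = 31.48; at base K_a(q+γd_w+γ'h₂) = 53.86 kPa.
P₁ = ½(8.568+31.48)×3.6 = 72.09; P₂ = ½(31.48+53.86)×6.1 = 260.3; P_w = ½γ_w h₂² = 182.5.
Total = 72.09+260.3+182.5 = 514.9 kN/m.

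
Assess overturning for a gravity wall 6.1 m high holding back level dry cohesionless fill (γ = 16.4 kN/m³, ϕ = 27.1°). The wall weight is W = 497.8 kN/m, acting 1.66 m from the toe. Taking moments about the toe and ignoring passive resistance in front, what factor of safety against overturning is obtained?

3.56

K_a = tan²(45° − 27.1°/2) = 0.3741.
P_a = ½K_aγH² = 0.5×0.3741×16.4×6.1² = 114.1 kN/m, acting at H/3 = 2.033 m above the base.
Overturning moment M_o = P_a × H/3 = 114.1 × 2.033 = 232.1.
Resisting moment M_r = W × 1.66 = 497.8 × 1.66 = 826.3.
FS_overturning = M_r/M_o = 826.3/232.1 = 3.561.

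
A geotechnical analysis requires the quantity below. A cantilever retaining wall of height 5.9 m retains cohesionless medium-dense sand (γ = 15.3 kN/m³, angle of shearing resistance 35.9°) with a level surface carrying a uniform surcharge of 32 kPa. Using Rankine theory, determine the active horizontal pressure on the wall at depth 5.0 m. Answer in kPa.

K_a = (1 − sin φ)/(1 + sin φ) = 0.2607.
σ_v = γz + q = 15.3 × 5.0 + 32 = 108.5 kPa.
σ_h = K_a σ_v = 0.2607 × 108.5 = 28.29 kPa.

28.3 kPa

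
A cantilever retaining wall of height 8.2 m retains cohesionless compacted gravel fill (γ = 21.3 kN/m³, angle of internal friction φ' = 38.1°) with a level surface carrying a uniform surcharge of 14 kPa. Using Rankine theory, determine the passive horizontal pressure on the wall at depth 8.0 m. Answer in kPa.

K_p = (1 + sin φ)/(1 − sin φ) = 4.222.
σ_v = γz + q = 21.3 × 8.0 + 14 = 184.4 kPa.
σ_h = K_p σ_v = 4.222 × 184.4 = 778.6 kPa.

779 kPa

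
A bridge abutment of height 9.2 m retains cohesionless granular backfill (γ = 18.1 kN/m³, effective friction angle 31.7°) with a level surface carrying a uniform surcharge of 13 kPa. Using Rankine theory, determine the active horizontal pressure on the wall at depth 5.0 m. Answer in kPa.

K_a = (1 − sin φ)/(1 + sin φ) = 0.3111.
σ_v = γz + q = 18.1 × 5.0 + 13 = 103.5 kPa.
σ_h = K_a σ_v = 0.3111 × 103.5 = 32.20 kPa.

32.2 kPa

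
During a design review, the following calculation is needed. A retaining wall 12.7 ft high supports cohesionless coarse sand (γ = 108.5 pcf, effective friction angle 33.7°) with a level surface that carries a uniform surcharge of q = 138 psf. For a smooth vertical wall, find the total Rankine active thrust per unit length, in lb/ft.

K_a = tan²(45° − φ/2) = 0.2863.
Soil triangle: ½ K_a γ H² = 0.5×0.2863×108.5×12.7² = 2505 lb/ft.
Surcharge rectangle: K_a q H = 0.2863×138×12.7 = 501.8 lb/ft.
Total = 2505 + 501.8 = 3007 lb/ft.

3010 lb/ft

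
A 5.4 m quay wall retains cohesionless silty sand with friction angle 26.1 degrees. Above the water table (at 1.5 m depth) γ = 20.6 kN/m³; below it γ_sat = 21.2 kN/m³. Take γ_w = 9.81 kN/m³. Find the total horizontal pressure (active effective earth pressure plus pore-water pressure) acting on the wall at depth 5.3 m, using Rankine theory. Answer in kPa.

K_a = (1 − sin φ)/(1 + sin φ) = 0.3889.
γ' = 21.2 − 9.81 = 11.39 kN/m³.
Effective vertical stress at 5.3 m: σ'_v = 20.6×1.5 + 11.39×3.80 = 74.18 kPa.
σ'_h = K_a σ'_v = 0.3889 × 74.18 = 28.85 kPa; u = γ_w × 3.80 = 37.28 kPa.
Total σ_h = 28.85 + 37.28 = 66.13 kPa.

66.1 kPa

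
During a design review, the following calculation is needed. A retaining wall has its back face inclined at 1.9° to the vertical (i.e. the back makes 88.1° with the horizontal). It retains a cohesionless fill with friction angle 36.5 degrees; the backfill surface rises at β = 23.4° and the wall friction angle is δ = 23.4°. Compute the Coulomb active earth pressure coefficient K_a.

0.341

K_a = sin²(α+φ) / [sin²α · sin(α−δ) · (1 + √{sin(φ+δ)sin(φ−β) / (sin(α−δ)sin(α+β))})²].
With α = 88.1°, φ = 36.5°, δ = 23.4°, β = 23.4°: K_a = 0.3412.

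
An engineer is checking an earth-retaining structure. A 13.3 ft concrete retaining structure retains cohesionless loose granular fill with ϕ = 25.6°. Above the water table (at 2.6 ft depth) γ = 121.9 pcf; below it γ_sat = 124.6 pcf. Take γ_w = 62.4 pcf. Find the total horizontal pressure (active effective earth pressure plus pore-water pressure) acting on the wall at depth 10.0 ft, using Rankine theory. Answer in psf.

770 psf

K_a = (1 − sin φ)/(1 + sin φ) = 0.3966.
γ' = 124.6 − 62.4 = 62.20 pcf.
Effective vertical stress at 10.0 ft: σ'_v = 121.9×2.6 + 62.20×7.40 = 777.2 psf.
σ'_h = K_a σ'_v = 0.3966 × 777.2 = 308.2 psf; u = γ_w × 7.40 = 461.8 psf.
Total σ_h = 308.2 + 461.8 = 770.0 psf.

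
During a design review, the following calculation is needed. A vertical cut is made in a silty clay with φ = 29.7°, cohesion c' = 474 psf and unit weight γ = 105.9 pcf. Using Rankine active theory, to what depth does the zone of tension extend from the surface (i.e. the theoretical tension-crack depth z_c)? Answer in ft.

K_a = tan²(45° − 29.7°/2) = 0.3374; √K_a = 0.5808.
The active pressure is zero where K_a γ z = 2c√K_a, so z_c = 2c/(γ√K_a) = 2×474/(105.9×0.5808) = 15.41 ft.

15.4 ft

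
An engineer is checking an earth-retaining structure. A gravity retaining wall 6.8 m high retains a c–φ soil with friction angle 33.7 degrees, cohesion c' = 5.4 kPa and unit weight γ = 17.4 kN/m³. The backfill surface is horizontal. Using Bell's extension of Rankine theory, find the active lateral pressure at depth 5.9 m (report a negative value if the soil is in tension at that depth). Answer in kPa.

K_a = (1 − sin φ)/(1 + sin φ) = 0.2863.
σ_a = K_a γ z − 2c√K_a = 0.2863×17.4×5.9 − 2×5.4×0.5351 = 23.61 kPa.

23.6 kPa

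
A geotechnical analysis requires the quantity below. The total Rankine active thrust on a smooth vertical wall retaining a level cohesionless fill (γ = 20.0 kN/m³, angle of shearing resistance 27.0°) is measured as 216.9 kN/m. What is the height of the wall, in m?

K_a = 0.3755. P_a = ½ K_a γ H² ⇒ H = √(2P_a/(K_a γ)).
H = √(2×216.9/(0.3755×20.0)) = 7.600 m.

7.60 m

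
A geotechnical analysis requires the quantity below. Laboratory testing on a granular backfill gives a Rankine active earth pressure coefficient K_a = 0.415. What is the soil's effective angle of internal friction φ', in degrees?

K_a = tan²(45° − φ/2) ⇒ 45° − φ/2 = arctan(√0.415) = 32.79°.
φ = 2(45° − 32.79°) = 24.42°.

24.4°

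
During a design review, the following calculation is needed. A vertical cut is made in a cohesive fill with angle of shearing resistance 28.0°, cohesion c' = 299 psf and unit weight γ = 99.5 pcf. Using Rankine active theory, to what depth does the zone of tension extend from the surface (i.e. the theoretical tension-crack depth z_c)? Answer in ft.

10.0 ft

K_a = tan²(45° − 28.0°/2) = 0.3610; √K_a = 0.6009.
The active pressure is zero where K_a γ z = 2c√K_a, so z_c = 2c/(γ√K_a) = 2×299/(99.5×0.6009) = 10.00 ft.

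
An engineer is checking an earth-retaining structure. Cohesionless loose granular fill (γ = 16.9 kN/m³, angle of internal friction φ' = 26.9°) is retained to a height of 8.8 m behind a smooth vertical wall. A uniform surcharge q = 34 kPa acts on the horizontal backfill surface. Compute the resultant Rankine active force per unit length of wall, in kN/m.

K_a = tan²(45° − φ/2) = 0.3770.
Soil triangle: ½ K_a γ H² = 0.5×0.3770×16.9×8.8² = 246.7 kN/m.
Surcharge rectangle: K_a q H = 0.3770×34×8.8 = 112.8 kN/m.
Total = 246.7 + 112.8 = 359.5 kN/m.

359 kN/m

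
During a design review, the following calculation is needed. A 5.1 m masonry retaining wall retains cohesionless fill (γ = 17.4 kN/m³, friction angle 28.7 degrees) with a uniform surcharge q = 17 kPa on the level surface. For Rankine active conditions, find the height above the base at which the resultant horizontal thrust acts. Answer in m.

1.94 m

K_a = 0.3511.
Triangular part P₁ = ½K_aγH² = 79.46 at H/3 = 1.700 m; rectangular part P₂ = K_a q H = 30.44 at H/2 = 2.550 m.
ȳ = (P₁·1.700 + P₂·2.550)/(P₁+P₂) = 1.935 m.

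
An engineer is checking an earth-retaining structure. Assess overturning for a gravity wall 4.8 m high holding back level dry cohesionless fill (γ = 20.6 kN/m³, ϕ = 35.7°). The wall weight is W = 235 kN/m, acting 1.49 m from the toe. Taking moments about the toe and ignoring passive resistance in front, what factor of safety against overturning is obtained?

3.51

K_a = tan²(45° − 35.7°/2) = 0.2630.
P_a = ½K_aγH² = 0.5×0.2630×20.6×4.8² = 62.41 kN/m, acting at H/3 = 1.600 m above the base.
Overturning moment M_o = P_a × H/3 = 62.41 × 1.600 = 99.86.
Resisting moment M_r = W × 1.49 = 235 × 1.49 = 350.1.
FS_overturning = M_r/M_o = 350.1/99.86 = 3.506.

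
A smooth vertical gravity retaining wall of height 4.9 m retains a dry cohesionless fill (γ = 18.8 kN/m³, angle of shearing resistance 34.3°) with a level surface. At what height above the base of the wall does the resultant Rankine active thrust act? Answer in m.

K_a = 0.2792.
The pressure distribution is triangular, so the resultant acts at H/3 above the base = 4.9/3 = 1.633 m.

1.63 m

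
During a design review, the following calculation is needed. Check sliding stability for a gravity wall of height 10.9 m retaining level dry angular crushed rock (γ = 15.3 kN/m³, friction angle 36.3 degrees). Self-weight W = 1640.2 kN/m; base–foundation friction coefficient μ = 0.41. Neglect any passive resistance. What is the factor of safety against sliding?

2.89

K_a = tan²(45° − 36.3°/2) = 0.2563.
P_a = ½K_aγH² = 0.5×0.2563×15.3×10.9² = 232.9 kN/m, acting at H/3 = 3.633 m above the base.
FS_sliding = μW / P_a = 0.41×1640.2 / 232.9 = 2.887.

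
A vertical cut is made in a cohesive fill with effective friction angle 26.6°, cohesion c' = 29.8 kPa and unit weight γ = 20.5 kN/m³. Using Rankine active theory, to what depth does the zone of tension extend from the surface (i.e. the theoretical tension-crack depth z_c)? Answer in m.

4.71 m

K_a = tan²(45° − 26.6°/2) = 0.3814; √K_a = 0.6176.
The active pressure is zero where K_a γ z = 2c√K_a, so z_c = 2c/(γ√K_a) = 2×29.8/(20.5×0.6176) = 4.707 m.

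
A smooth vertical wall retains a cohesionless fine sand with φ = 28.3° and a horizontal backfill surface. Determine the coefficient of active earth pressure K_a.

K_a = tan²(45° − φ/2) = tan²(30.85°) = 0.3568.

0.357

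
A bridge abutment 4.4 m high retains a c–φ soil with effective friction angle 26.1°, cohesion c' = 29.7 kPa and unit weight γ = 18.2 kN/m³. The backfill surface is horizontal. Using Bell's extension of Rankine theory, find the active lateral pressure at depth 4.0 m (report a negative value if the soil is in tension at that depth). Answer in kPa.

-8.73 kPa

K_a = (1 − sin φ)/(1 + sin φ) = 0.3889.
σ_a = K_a γ z − 2c√K_a = 0.3889×18.2×4.0 − 2×29.7×0.6237 = -8.730 kPa.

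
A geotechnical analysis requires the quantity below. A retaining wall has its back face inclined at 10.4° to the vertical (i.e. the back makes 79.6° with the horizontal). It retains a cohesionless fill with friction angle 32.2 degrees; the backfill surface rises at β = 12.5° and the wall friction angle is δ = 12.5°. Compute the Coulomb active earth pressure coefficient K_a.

K_a = sin²(α+φ) / [sin²α · sin(α−δ) · (1 + √{sin(φ+δ)sin(φ−β) / (sin(α−δ)sin(α+β))})²].
With α = 79.6°, φ = 32.2°, δ = 12.5°, β = 12.5°: K_a = 0.4257.

0.426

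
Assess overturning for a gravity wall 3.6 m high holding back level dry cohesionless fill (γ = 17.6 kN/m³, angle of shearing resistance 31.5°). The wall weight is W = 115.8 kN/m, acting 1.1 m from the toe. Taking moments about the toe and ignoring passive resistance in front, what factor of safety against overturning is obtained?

K_a = tan²(45° − 31.5°/2) = 0.3136.
P_a = ½K_aγH² = 0.5×0.3136×17.6×3.6² = 35.77 kN/m, acting at H/3 = 1.200 m above the base.
Overturning moment M_o = P_a × H/3 = 35.77 × 1.200 = 42.92.
Resisting moment M_r = W × 1.1 = 115.8 × 1.1 = 127.4.
FS_overturning = M_r/M_o = 127.4/42.92 = 2.968.

2.97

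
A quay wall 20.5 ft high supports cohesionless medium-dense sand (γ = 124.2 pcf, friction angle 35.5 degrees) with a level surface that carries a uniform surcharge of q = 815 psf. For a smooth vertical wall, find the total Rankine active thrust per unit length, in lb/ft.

11400 lb/ft

K_a = tan²(45° − φ/2) = 0.2653.
Soil triangle: ½ K_a γ H² = 0.5×0.2653×124.2×20.5² = 6923 lb/ft.
Surcharge rectangle: K_a q H = 0.2653×815×20.5 = 4432 lb/ft.
Total = 6923 + 4432 = 11350 lb/ft.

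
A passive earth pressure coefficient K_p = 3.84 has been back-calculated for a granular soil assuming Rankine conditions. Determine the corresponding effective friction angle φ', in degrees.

K_p = (1+sin φ)/(1−sin φ) ⇒ sin φ = (K_p − 1)/(K_p + 1) = 0.5868.
φ = arcsin(0.5868) = 35.93°.

35.9°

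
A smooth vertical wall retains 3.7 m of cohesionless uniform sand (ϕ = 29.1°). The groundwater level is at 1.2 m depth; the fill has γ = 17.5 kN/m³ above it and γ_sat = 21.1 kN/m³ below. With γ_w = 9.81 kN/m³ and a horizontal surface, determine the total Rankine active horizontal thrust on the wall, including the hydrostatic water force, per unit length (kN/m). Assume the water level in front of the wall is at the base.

K_a = tan²(45° − φ/2) = 0.3456.
γ' = 21.1 − 9.81 = 11.29 kN/m³. Depth below WT = 2.5 m.
σ'_h at WT = K_a γ d_w = 7.257 kPa; at base = 7.257 + K_a γ' × 2.5 = 17.01 kPa.
P₁ (0–1.2 m) = ½×7.257×1.2 = 4.354. P₂ (1.2–3.7 m) = ½(7.257+17.01)×2.5 = 30.34.
P_w = ½ γ_w h₂² = 0.5×9.81×2.5² = 30.66. Total = 4.354+30.34+30.66 = 65.35 kN/m.

65.3 kN/m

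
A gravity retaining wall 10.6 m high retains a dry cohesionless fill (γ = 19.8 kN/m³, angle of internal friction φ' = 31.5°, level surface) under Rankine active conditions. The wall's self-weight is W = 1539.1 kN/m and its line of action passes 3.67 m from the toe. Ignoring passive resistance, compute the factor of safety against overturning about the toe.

4.58

K_a = tan²(45° − 31.5°/2) = 0.3136.
P_a = ½K_aγH² = 0.5×0.3136×19.8×10.6² = 348.9 kN/m, acting at H/3 = 3.533 m above the base.
Overturning moment M_o = P_a × H/3 = 348.9 × 3.533 = 1233.
Resisting moment M_r = W × 3.67 = 1539.1 × 3.67 = 5648.
FS_overturning = M_r/M_o = 5648/1233 = 4.582.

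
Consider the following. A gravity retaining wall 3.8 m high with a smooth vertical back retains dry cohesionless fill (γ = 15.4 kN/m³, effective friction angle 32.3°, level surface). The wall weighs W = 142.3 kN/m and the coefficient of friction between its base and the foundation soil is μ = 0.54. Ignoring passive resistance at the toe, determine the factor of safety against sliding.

K_a = tan²(45° − 32.3°/2) = 0.3035.
P_a = ½K_aγH² = 0.5×0.3035×15.4×3.8² = 33.74 kN/m, acting at H/3 = 1.267 m above the base.
FS_sliding = μW / P_a = 0.54×142.3 / 33.74 = 2.277.

2.28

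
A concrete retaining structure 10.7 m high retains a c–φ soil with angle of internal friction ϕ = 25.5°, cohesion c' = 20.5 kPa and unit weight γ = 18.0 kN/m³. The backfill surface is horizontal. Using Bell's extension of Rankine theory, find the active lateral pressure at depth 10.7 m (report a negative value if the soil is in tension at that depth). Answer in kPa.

K_a = (1 − sin φ)/(1 + sin φ) = 0.3981.
σ_a = K_a γ z − 2c√K_a = 0.3981×18.0×10.7 − 2×20.5×0.6310 = 50.81 kPa.

50.8 kPa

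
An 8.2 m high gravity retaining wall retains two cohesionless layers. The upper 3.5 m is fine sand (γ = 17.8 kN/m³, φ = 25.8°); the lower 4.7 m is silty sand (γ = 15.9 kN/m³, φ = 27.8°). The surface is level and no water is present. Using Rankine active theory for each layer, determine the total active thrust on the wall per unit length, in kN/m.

213 kN/m

K_a1 = tan²(45°−25.8°/2) = 0.3935; K_a2 = tan²(45°−27.8°/2) = 0.3639.
Layer 1: σ at base = K_a1 γ₁ h₁ = 24.52 kPa; P₁ = ½×24.52×3.5 = 42.90.
Layer 2: σ_v at top = γ₁h₁ = 62.30; σ_h top = K_a2×62.30 = 22.67; σ_h base = K_a2×(62.30+15.9×4.7) = 49.86.
P₂ = ½(22.67+49.86)×4.7 = 170.5. Total P_a = 42.90+170.5 = 213.4 kN/m.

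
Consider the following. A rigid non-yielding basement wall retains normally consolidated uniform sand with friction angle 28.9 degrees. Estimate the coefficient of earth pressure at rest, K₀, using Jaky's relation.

0.517

K₀ = 1 − sin φ' = 1 − sin 28.9° = 0.5167.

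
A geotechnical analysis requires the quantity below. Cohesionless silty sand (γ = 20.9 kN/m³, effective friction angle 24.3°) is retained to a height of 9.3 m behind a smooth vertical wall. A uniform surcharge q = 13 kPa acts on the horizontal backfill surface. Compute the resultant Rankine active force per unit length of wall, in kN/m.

K_a = tan²(45° − φ/2) = 0.4169.
Soil triangle: ½ K_a γ H² = 0.5×0.4169×20.9×9.3² = 376.8 kN/m.
Surcharge rectangle: K_a q H = 0.4169×13×9.3 = 50.41 kN/m.
Total = 376.8 + 50.41 = 427.2 kN/m.

427 kN/m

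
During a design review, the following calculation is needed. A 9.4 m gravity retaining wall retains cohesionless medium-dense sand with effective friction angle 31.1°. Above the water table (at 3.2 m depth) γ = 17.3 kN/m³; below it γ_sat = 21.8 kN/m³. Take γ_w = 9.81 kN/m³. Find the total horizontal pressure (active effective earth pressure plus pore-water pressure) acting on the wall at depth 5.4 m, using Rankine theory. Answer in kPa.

47.6 kPa

K_a = (1 − sin φ)/(1 + sin φ) = 0.3188.
γ' = 21.8 − 9.81 = 11.99 kN/m³.
Effective vertical stress at 5.4 m: σ'_v = 17.3×3.2 + 11.99×2.20 = 81.74 kPa.
σ'_h = K_a σ'_v = 0.3188 × 81.74 = 26.06 kPa; u = γ_w × 2.20 = 21.58 kPa.
Total σ_h = 26.06 + 21.58 = 47.64 kPa.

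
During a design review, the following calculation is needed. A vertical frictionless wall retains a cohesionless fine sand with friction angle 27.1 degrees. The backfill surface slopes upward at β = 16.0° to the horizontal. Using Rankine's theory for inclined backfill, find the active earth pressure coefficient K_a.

K_a = cos β · (cos β − √(cos²β − cos²φ)) / (cos β + √(cos²β − cos²φ)).
cos β = 0.9613, cos φ = 0.8902, √(cos²β − cos²φ) = 0.3627.
K_a = 0.9613 × (0.9613 − 0.3627)/(0.9613 + 0.3627) = 0.4346.

0.435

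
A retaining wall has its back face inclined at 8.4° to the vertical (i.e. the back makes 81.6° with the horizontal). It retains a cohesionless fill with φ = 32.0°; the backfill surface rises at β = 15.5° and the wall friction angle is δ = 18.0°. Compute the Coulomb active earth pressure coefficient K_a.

0.429

K_a = sin²(α+φ) / [sin²α · sin(α−δ) · (1 + √{sin(φ+δ)sin(φ−β) / (sin(α−δ)sin(α+β))})²].
With α = 81.6°, φ = 32.0°, δ = 18.0°, β = 15.5°: K_a = 0.4287.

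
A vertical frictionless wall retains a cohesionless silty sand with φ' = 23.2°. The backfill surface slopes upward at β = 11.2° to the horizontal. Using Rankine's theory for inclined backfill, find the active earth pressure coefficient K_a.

K_a = cos β · (cos β − √(cos²β − cos²φ)) / (cos β + √(cos²β − cos²φ)).
cos β = 0.9810, cos φ = 0.9191, √(cos²β − cos²φ) = 0.3427.
K_a = 0.9810 × (0.9810 − 0.3427)/(0.9810 + 0.3427) = 0.4730.

0.473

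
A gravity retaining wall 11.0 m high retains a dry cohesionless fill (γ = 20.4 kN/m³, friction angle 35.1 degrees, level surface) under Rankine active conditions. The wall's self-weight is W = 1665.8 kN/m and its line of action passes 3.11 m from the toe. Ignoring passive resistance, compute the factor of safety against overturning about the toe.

4.24

K_a = tan²(45° − 35.1°/2) = 0.2698.
P_a = ½K_aγH² = 0.5×0.2698×20.4×11.0² = 333.0 kN/m, acting at H/3 = 3.667 m above the base.
Overturning moment M_o = P_a × H/3 = 333.0 × 3.667 = 1221.
Resisting moment M_r = W × 3.11 = 1665.8 × 3.11 = 5181.
FS_overturning = M_r/M_o = 5181/1221 = 4.243.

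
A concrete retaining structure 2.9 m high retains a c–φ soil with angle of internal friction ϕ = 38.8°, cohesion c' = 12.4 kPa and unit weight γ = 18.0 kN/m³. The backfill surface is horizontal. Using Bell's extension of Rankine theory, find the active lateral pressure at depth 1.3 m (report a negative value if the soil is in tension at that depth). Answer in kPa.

K_a = (1 − sin φ)/(1 + sin φ) = 0.2296.
σ_a = K_a γ z − 2c√K_a = 0.2296×18.0×1.3 − 2×12.4×0.4791 = -6.511 kPa.

-6.51 kPa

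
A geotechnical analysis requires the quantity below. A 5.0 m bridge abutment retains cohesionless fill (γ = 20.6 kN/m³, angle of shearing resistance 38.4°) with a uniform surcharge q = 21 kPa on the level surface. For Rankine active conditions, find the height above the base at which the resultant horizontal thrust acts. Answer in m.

K_a = 0.2337.
Triangular part P₁ = ½K_aγH² = 60.18 at H/3 = 1.667 m; rectangular part P₂ = K_a q H = 24.54 at H/2 = 2.500 m.
ȳ = (P₁·1.667 + P₂·2.500)/(P₁+P₂) = 1.908 m.

1.91 m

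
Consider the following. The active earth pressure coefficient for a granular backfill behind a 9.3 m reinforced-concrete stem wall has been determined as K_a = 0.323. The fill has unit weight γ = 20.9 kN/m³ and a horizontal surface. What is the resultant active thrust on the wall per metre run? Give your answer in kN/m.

292 kN/m

P = ½ K_a γ H² = 0.5 × 0.323 × 20.9 × 9.3² = 291.9 kN/m.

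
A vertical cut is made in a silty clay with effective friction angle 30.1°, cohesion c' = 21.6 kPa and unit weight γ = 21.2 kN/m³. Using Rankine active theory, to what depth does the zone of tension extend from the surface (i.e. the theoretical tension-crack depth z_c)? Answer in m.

3.54 m

K_a = tan²(45° − 30.1°/2) = 0.3320; √K_a = 0.5762.
The active pressure is zero where K_a γ z = 2c√K_a, so z_c = 2c/(γ√K_a) = 2×21.6/(21.2×0.5762) = 3.537 m.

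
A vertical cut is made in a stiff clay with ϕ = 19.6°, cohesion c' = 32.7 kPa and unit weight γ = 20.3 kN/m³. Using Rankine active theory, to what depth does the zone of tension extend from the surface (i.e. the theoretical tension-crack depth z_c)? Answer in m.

K_a = tan²(45° − 19.6°/2) = 0.4976; √K_a = 0.7054.
The active pressure is zero where K_a γ z = 2c√K_a, so z_c = 2c/(γ√K_a) = 2×32.7/(20.3×0.7054) = 4.567 m.

4.57 m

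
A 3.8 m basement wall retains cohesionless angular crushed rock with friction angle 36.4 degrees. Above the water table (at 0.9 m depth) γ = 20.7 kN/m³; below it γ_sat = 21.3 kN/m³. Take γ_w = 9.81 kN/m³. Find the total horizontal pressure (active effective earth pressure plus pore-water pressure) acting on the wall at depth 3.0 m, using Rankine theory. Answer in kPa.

K_a = (1 − sin φ)/(1 + sin φ) = 0.2552.
γ' = 21.3 − 9.81 = 11.49 kN/m³.
Effective vertical stress at 3.0 m: σ'_v = 20.7×0.9 + 11.49×2.10 = 42.76 kPa.
σ'_h = K_a σ'_v = 0.2552 × 42.76 = 10.91 kPa; u = γ_w × 2.10 = 20.60 kPa.
Total σ_h = 10.91 + 20.60 = 31.51 kPa.

31.5 kPa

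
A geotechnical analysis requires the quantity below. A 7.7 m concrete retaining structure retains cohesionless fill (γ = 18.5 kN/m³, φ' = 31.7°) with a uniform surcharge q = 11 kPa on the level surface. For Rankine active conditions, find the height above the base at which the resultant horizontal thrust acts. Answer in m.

2.74 m

K_a = 0.3111.
Triangular part P₁ = ½K_aγH² = 170.6 at H/3 = 2.567 m; rectangular part P₂ = K_a q H = 26.35 at H/2 = 3.850 m.
ȳ = (P₁·2.567 + P₂·3.850)/(P₁+P₂) = 2.738 m.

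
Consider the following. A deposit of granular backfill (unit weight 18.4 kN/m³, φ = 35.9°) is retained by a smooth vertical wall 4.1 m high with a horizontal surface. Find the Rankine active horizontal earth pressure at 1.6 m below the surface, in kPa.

K_a = (1 − sin φ)/(1 + sin φ) = 0.2607.
σ_h = K_a γ z = 0.2607 × 18.4 × 1.6 = 7.676 kPa.

7.68 kPa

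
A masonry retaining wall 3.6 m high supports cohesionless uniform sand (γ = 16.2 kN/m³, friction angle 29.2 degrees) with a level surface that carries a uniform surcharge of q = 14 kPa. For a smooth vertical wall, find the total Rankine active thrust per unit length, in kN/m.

53.5 kN/m

K_a = tan²(45° − φ/2) = 0.3442.
Soil triangle: ½ K_a γ H² = 0.5×0.3442×16.2×3.6² = 36.13 kN/m.
Surcharge rectangle: K_a q H = 0.3442×14×3.6 = 17.35 kN/m.
Total = 36.13 + 17.35 = 53.48 kN/m.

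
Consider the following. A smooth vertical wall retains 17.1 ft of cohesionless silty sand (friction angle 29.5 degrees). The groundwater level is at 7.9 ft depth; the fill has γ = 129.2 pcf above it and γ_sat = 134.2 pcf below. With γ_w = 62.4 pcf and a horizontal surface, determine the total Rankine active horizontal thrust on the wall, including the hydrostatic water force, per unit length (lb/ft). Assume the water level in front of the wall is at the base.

8240 lb/ft

K_a = tan²(45° − φ/2) = 0.3401.
γ' = 134.2 − 62.4 = 71.80 pcf. Depth below WT = 9.2 ft.
σ'_h at WT = K_a γ d_w = 347.1 psf; at base = 347.1 + K_a γ' × 9.2 = 571.8 psf.
P₁ (0–7.9 ft) = ½×347.1×7.9 = 1371. P₂ (7.9–17.1 ft) = ½(347.1+571.8)×9.2 = 4227.
P_w = ½ γ_w h₂² = 0.5×62.4×9.2² = 2641. Total = 1371+4227+2641 = 8239 lb/ft.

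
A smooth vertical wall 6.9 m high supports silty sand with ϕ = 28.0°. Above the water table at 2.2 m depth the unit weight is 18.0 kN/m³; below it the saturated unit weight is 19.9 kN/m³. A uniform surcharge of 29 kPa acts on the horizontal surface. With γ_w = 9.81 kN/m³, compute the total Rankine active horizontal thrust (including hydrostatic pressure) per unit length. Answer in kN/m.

304 kN/m

K_a = tan²(45° − φ/2) = 0.3610.
γ' = 19.9 − 9.81 = 10.09 kN/m³. h₂ = H − d_w = 4.7 m.
σ'_h: at surface K_a·q = 10.47; at WT K_a(q+γd_w) = 24.77; at base K_a(q+γd_w+γ'h₂) = 41.89 kPa.
P₁ = ½(10.47+24.77)×2.2 = 38.76; P₂ = ½(24.77+41.89)×4.7 = 156.6; P_w = ½γ_w h₂² = 108.4.
Total = 38.76+156.6+108.4 = 303.8 kN/m.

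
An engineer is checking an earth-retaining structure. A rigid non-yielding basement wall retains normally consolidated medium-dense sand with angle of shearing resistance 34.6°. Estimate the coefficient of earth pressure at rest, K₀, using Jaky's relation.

0.432

K₀ = 1 − sin φ' = 1 − sin 34.6° = 0.4322.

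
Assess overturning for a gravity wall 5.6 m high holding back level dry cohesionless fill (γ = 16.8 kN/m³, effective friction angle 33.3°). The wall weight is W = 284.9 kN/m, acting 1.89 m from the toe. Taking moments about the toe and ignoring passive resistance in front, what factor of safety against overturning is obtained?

3.76

K_a = tan²(45° − 33.3°/2) = 0.2911.
P_a = ½K_aγH² = 0.5×0.2911×16.8×5.6² = 76.69 kN/m, acting at H/3 = 1.867 m above the base.
Overturning moment M_o = P_a × H/3 = 76.69 × 1.867 = 143.2.
Resisting moment M_r = W × 1.89 = 284.9 × 1.89 = 538.5.
FS_overturning = M_r/M_o = 538.5/143.2 = 3.761.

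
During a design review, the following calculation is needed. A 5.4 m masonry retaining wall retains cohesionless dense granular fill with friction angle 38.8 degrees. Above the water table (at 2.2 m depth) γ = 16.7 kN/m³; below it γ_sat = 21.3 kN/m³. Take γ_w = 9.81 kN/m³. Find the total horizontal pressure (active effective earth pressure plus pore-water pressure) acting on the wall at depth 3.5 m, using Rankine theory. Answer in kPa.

24.6 kPa

K_a = (1 − sin φ)/(1 + sin φ) = 0.2296.
γ' = 21.3 − 9.81 = 11.49 kN/m³.
Effective vertical stress at 3.5 m: σ'_v = 16.7×2.2 + 11.49×1.30 = 51.68 kPa.
σ'_h = K_a σ'_v = 0.2296 × 51.68 = 11.86 kPa; u = γ_w × 1.30 = 12.75 kPa.
Total σ_h = 11.86 + 12.75 = 24.62 kPa.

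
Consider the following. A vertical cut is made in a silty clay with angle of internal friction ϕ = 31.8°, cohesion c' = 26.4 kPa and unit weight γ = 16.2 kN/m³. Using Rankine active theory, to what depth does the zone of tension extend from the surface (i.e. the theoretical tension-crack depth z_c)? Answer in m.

K_a = tan²(45° − 31.8°/2) = 0.3098; √K_a = 0.5566.
The active pressure is zero where K_a γ z = 2c√K_a, so z_c = 2c/(γ√K_a) = 2×26.4/(16.2×0.5566) = 5.856 m.

5.86 m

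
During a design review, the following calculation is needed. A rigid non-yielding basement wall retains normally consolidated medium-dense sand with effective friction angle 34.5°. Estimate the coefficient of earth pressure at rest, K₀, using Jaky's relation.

K₀ = 1 − sin φ' = 1 − sin 34.5° = 0.4336.

0.434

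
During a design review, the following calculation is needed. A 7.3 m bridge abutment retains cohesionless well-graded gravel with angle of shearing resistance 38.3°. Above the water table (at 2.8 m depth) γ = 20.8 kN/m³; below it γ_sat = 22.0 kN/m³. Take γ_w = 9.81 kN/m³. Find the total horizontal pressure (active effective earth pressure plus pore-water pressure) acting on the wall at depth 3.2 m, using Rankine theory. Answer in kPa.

18.7 kPa

K_a = (1 − sin φ)/(1 + sin φ) = 0.2347.
γ' = 22.0 − 9.81 = 12.19 kN/m³.
Effective vertical stress at 3.2 m: σ'_v = 20.8×2.8 + 12.19×0.400 = 63.12 kPa.
σ'_h = K_a σ'_v = 0.2347 × 63.12 = 14.82 kPa; u = γ_w × 0.400 = 3.924 kPa.
Total σ_h = 14.82 + 3.924 = 18.74 kPa.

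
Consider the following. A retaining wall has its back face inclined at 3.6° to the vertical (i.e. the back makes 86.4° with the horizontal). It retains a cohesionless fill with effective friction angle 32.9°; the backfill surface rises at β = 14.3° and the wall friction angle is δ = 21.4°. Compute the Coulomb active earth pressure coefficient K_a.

K_a = sin²(α+φ) / [sin²α · sin(α−δ) · (1 + √{sin(φ+δ)sin(φ−β) / (sin(α−δ)sin(α+β))})²].
With α = 86.4°, φ = 32.9°, δ = 21.4°, β = 14.3°: K_a = 0.3555.

0.356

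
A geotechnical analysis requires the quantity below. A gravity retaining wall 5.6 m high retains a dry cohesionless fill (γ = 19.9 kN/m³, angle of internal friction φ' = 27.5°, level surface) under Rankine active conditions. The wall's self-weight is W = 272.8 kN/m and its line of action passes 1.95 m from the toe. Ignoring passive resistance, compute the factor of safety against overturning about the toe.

2.48

K_a = tan²(45° − 27.5°/2) = 0.3682.
P_a = ½K_aγH² = 0.5×0.3682×19.9×5.6² = 114.9 kN/m, acting at H/3 = 1.867 m above the base.
Overturning moment M_o = P_a × H/3 = 114.9 × 1.867 = 214.5.
Resisting moment M_r = W × 1.95 = 272.8 × 1.95 = 532.0.
FS_overturning = M_r/M_o = 532.0/214.5 = 2.480.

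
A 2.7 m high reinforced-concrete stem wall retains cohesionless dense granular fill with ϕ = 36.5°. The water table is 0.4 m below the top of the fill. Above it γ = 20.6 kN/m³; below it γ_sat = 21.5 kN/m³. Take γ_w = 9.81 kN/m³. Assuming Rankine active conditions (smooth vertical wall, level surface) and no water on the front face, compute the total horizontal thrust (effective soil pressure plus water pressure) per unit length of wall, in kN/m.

K_a = tan²(45° − φ/2) = 0.2541.
γ' = 21.5 − 9.81 = 11.69 kN/m³. Depth below WT = 2.3 m.
σ'_h at WT = K_a γ d_w = 2.093 kPa; at base = 2.093 + K_a γ' × 2.3 = 8.924 kPa.
P₁ (0–0.4 m) = ½×2.093×0.4 = 0.4187. P₂ (0.4–2.7 m) = ½(2.093+8.924)×2.3 = 12.67.
P_w = ½ γ_w h₂² = 0.5×9.81×2.3² = 25.95. Total = 0.4187+12.67+25.95 = 39.04 kN/m.

39.0 kN/m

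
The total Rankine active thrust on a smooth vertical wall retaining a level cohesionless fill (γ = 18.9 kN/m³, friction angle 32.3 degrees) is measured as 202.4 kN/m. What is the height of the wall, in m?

K_a = 0.3035. P_a = ½ K_a γ H² ⇒ H = √(2P_a/(K_a γ)).
H = √(2×202.4/(0.3035×18.9)) = 8.401 m.

8.40 m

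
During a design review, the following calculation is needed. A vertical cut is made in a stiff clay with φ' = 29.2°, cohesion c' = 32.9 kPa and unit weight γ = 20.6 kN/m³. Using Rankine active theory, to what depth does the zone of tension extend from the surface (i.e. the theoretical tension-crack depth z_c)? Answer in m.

K_a = tan²(45° − 29.2°/2) = 0.3442; √K_a = 0.5867.
The active pressure is zero where K_a γ z = 2c√K_a, so z_c = 2c/(γ√K_a) = 2×32.9/(20.6×0.5867) = 5.444 m.

5.44 m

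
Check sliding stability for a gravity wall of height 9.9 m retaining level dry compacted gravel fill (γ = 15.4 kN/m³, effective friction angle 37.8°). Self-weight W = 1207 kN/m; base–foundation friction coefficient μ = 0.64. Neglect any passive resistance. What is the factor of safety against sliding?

4.27

K_a = tan²(45° − 37.8°/2) = 0.2400.
P_a = ½K_aγH² = 0.5×0.2400×15.4×9.9² = 181.1 kN/m, acting at H/3 = 3.300 m above the base.
FS_sliding = μW / P_a = 0.64×1207 / 181.1 = 4.265.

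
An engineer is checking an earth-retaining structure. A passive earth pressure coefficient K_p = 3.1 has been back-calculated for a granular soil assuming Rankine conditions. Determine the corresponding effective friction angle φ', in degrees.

30.8°

K_p = (1+sin φ)/(1−sin φ) ⇒ sin φ = (K_p − 1)/(K_p + 1) = 0.5122.
φ = arcsin(0.5122) = 30.81°.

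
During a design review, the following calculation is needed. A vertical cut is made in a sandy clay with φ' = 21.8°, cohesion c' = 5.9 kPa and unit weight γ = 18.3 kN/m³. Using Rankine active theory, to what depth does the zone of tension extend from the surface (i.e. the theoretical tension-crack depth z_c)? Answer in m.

0.952 m

K_a = tan²(45° − 21.8°/2) = 0.4584; √K_a = 0.6771.
The active pressure is zero where K_a γ z = 2c√K_a, so z_c = 2c/(γ√K_a) = 2×5.9/(18.3×0.6771) = 0.9524 m.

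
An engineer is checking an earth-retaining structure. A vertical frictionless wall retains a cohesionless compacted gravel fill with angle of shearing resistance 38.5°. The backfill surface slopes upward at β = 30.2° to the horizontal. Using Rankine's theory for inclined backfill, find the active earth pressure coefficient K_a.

K_a = cos β · (cos β − √(cos²β − cos²φ)) / (cos β + √(cos²β − cos²φ)).
cos β = 0.8643, cos φ = 0.7826, √(cos²β − cos²φ) = 0.3667.
K_a = 0.8643 × (0.8643 − 0.3667)/(0.8643 + 0.3667) = 0.3493.

0.349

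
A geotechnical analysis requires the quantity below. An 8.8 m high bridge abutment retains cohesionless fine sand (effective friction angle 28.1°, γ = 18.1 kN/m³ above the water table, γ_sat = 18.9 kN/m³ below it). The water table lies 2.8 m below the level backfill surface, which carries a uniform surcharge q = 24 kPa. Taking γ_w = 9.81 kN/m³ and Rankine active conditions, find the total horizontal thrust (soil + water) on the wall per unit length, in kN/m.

446 kN/m

K_a = tan²(45° − φ/2) = 0.3596.
γ' = 18.9 − 9.81 = 9.090 kN/m³. h₂ = H − d_w = 6.0 m.
σ'_h: at surface K_a·q = 8.631; at WT K_a(q+γd_w) = 26.86; at base K_a(q+γd_w+γ'h₂) = 46.47 kPa.
P₁ = ½(8.631+26.86)×2.8 = 49.68; P₂ = ½(26.86+46.47)×6.0 = 220.0; P_w = ½γ_w h₂² = 176.6.
Total = 49.68+220.0+176.6 = 446.2 kN/m.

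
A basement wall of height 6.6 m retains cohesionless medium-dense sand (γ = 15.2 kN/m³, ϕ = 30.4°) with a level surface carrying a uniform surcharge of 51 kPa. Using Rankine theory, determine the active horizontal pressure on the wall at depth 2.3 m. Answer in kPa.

28.2 kPa

K_a = (1 − sin φ)/(1 + sin φ) = 0.3280.
σ_v = γz + q = 15.2 × 2.3 + 51 = 85.96 kPa.
σ_h = K_a σ_v = 0.3280 × 85.96 = 28.19 kPa.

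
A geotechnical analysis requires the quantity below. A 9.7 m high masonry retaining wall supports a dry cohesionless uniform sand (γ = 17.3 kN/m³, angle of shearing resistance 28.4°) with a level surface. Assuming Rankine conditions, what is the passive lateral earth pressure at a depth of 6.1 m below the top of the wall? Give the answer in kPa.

K_p = (1 + sin φ)/(1 − sin φ) = 2.814.
σ_h = K_p γ z = 2.814 × 17.3 × 6.1 = 297.0 kPa.

297 kPa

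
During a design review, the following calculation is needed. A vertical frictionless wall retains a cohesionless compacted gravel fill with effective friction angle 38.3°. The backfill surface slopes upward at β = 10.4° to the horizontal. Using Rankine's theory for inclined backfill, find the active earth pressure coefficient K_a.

0.244

K_a = cos β · (cos β − √(cos²β − cos²φ)) / (cos β + √(cos²β − cos²φ)).
cos β = 0.9836, cos φ = 0.7848, √(cos²β − cos²φ) = 0.5929.
K_a = 0.9836 × (0.9836 − 0.5929)/(0.9836 + 0.5929) = 0.2437.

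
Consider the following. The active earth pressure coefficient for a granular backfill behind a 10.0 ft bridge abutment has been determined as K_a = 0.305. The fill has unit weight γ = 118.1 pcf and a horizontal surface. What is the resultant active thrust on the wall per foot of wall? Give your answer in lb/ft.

1800 lb/ft

P = ½ K_a γ H² = 0.5 × 0.305 × 118.1 × 10.0² = 1801 lb/ft.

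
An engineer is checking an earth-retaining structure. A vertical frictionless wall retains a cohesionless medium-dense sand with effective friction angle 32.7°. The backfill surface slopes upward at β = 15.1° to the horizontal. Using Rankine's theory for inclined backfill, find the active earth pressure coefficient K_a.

0.330

K_a = cos β · (cos β − √(cos²β − cos²φ)) / (cos β + √(cos²β − cos²φ)).
cos β = 0.9655, cos φ = 0.8415, √(cos²β − cos²φ) = 0.4733.
K_a = 0.9655 × (0.9655 − 0.4733)/(0.9655 + 0.4733) = 0.3303.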